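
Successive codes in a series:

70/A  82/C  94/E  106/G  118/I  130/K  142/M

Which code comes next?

First component: 70, 82, 94, 106, 118, 130, 142 → 154 (+12 each step).
Letter goes A, C, E, G, I, K, M → O (letters move forward 2 places in the alphabet).
Putting it together: 154/O.

154/O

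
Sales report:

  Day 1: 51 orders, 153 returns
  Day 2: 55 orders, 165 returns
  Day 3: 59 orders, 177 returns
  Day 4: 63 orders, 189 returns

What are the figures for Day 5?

67 orders, 201 returns

Orders goes 51, 55, 59, 63 → 67 (+4 each step).
Returns: 153, 165, 177, 189 → 201 (always 3 × the orders).
Combining the parts gives 67 orders, 201 returns.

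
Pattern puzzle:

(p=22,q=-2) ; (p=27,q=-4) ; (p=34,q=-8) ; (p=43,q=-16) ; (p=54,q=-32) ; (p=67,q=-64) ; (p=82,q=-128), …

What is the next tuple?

P — differences are 5, 7, 9, … (increasing by 2 each time): 22, 27, 34, 43, 54, 67, 82 → 99.
For the q, ×2 each step: -2, -4, -8, -16, -32, -64, -128 → -256.
Combining the parts gives (p=99,q=-256).

(p=99,q=-256)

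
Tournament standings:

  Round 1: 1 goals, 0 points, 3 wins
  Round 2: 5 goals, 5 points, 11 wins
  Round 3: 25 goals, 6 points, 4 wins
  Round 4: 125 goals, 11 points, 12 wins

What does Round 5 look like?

Goals — ×5 each step: 1, 5, 25, 125 → 625.
Points: alternating steps +5, +1, +5, +1, …, so 0, 5, 6, 11 → 12.
Wins — alternating steps +8, −7, +8, −7, …: 3, 11, 4, 12 → 5.
So the next line is 625 goals, 12 points, 5 wins.

625 goals, 12 points, 5 wins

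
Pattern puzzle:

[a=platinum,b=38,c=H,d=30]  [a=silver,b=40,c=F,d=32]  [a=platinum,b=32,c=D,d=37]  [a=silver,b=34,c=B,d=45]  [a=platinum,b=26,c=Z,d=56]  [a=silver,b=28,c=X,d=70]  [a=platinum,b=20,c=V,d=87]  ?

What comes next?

A: alternates platinum ↔ silver, so platinum, silver, platinum, silver, platinum, silver, platinum → silver.
B — alternating steps +2, −8, +2, −8, …: 38, 40, 32, 34, 26, 28, 20 → 22.
C: H, F, D, B, Z, X, V → T (letters move back 2 places in the alphabet, wrapping A→Z).
For the d, differences are 2, 5, 8, … (increasing by 3 each time): 30, 32, 37, 45, 56, 70, 87 → 107.
Combining the parts gives [a=silver,b=22,c=T,d=107].

[a=silver,b=22,c=T,d=107]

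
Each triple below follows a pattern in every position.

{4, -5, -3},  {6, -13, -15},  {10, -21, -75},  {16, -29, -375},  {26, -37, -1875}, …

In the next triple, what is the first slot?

42

First slot — each term is the sum of the two before it: 4, 6, 10, 16, 26 → 42.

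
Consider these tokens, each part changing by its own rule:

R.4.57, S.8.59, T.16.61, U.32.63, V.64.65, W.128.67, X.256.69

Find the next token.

Y.512.71

Letter: letters move forward 1 place in the alphabet, so R, S, T, U, V, W, X → Y.
For the second component, ×2 each step: 4, 8, 16, 32, 64, 128, 256 → 512.
Third component goes 57, 59, 61, 63, 65, 67, 69 → 71 (+2 each step).
Combining the parts gives Y.512.71.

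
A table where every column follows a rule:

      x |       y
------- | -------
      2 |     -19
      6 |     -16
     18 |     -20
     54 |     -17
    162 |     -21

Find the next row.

For the column x, ×3 each step: 2, 6, 18, 54, 162 → 486.
Column y goes -19, -16, -20, -17, -21 → -18 (alternating steps +3, −4, +3, −4, …).
So the next row is 486  -18.

486  -18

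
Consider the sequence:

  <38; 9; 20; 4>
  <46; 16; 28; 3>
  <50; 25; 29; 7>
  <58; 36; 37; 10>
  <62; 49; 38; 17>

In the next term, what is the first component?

70

First component: alternating steps +8, +4, +8, +4, …, so 38, 46, 50, 58, 62 → 70.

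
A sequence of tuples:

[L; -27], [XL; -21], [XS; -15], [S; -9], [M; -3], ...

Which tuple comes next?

Size — runs through clothing sizes XS→XL: L, XL, XS, S, M → L.
Second entry goes -27, -21, -15, -9, -3 → 3 (+6 each step).
Putting it together: [L; 3].

[L; 3]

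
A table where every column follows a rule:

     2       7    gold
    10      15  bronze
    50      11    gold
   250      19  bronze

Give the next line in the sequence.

First component: 2, 10, 50, 250 → 1250 (×5 each step).
Second component — alternating steps +8, −4, +8, −4, …: 7, 15, 11, 19 → 15.
Rank: alternates gold ↔ bronze; gold, bronze, gold, bronze → gold.
Putting it together: 1250  15  gold.

1250  15  gold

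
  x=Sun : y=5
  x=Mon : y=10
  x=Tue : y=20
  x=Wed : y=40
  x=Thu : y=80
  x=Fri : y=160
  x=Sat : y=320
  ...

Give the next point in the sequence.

X: runs through the weekdays Mon→Sun; Sun, Mon, Tue, Wed, Thu, Fri, Sat → Sun.
Y — ×2 each step: 5, 10, 20, 40, 80, 160, 320 → 640.
Putting it together: x=Sun : y=640.

x=Sun : y=640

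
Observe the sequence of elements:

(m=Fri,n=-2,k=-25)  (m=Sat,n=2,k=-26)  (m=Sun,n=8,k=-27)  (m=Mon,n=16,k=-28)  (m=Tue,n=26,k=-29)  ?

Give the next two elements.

(m=Wed,n=38,k=-30), (m=Thu,n=52,k=-31)

M: runs through the weekdays Mon→Sun, so Fri, Sat, Sun, Mon, Tue → Wed → Thu.
N: -2, 2, 8, 16, 26 → 38 → 52 (differences are 4, 6, 8, … (increasing by 2 each time)).
For the k, −1 each step: -25, -26, -27, -28, -29 → -30 → -31.
Putting the parts together: (m=Wed,n=38,k=-30) and then (m=Thu,n=52,k=-31).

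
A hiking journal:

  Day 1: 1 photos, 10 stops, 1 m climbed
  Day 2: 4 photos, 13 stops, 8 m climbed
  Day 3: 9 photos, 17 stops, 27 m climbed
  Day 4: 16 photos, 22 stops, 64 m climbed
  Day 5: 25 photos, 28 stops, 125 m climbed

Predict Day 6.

Photos: 1, 4, 9, 16, 25 → 36 (perfect squares: 1², 2², 3², …).
For the stops, differences are 3, 4, 5, … (increasing by 1 each time): 10, 13, 17, 22, 28 → 35.
M climbed — perfect cubes: 1³, 2³, 3³, …: 1, 8, 27, 64, 125 → 216.
So the next record is 36 photos, 35 stops, 216 m climbed.

36 photos, 35 stops, 216 m climbed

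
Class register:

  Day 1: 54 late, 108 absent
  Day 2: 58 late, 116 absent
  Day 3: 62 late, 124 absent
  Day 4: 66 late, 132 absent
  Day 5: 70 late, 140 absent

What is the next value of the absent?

148

Late — +4 each step: 54, 58, 62, 66, 70 → 74.
Absent: always 2 × the late, so 108, 116, 124, 132, 140 → 148.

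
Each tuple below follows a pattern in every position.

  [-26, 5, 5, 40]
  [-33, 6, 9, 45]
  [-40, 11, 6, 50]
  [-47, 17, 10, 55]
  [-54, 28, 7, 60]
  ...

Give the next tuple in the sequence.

[-61, 45, 11, 65]

First value: -26, -33, -40, -47, -54 → -61 (−7 each step).
Second value: each term is the sum of the two before it, so 5, 6, 11, 17, 28 → 45.
Third value: alternating steps +4, −3, +4, −3, …, so 5, 9, 6, 10, 7 → 11.
For the fourth value, +5 each step: 40, 45, 50, 55, 60 → 65.
So the next tuple is [-61, 45, 11, 65].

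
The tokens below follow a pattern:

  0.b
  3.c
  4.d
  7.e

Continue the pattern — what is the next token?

First component: alternating steps +3, +1, +3, +1, …; 0, 3, 4, 7 → 8.
For the letter, letters move forward 1 place in the alphabet: b, c, d, e → f.
Putting it together: 8.f.

8.f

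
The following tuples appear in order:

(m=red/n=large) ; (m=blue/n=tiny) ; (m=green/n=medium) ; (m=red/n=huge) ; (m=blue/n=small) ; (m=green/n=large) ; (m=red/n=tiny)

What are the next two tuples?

For the m, repeats red → blue → green: red, blue, green, red, blue, green, red → blue → green.
N — repeats large → tiny → medium → huge → small: large, tiny, medium, huge, small, large, tiny → medium → huge.
Putting the parts together: (m=blue/n=medium) and then (m=green/n=huge).

(m=blue/n=medium), (m=green/n=huge)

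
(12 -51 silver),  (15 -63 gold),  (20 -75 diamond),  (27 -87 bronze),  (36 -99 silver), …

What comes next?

(47 -111 gold)

For the first component, differences are 3, 5, 7, … (increasing by 2 each time): 12, 15, 20, 27, 36 → 47.
Second component — −12 each step: -51, -63, -75, -87, -99 → -111.
Rank: repeats silver → gold → diamond → bronze, so silver, gold, diamond, bronze, silver → gold.
Combining the parts gives (47 -111 gold).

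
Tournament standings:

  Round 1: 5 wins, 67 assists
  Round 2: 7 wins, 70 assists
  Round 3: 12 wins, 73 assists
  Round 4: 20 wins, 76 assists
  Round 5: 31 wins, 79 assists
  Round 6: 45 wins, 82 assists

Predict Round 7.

Wins: differences are 2, 5, 8, … (increasing by 3 each time); 5, 7, 12, 20, 31, 45 → 62.
Assists: +3 each step; 67, 70, 73, 76, 79, 82 → 85.
So the next row is 62 wins, 85 assists.

62 wins, 85 assists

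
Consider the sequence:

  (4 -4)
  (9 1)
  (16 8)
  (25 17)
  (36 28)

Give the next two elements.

First value: 4, 9, 16, 25, 36 → 49 → 64 (perfect squares: 2², 3², 4², …).
Second value: -4, 1, 8, 17, 28 → 41 → 56 (always 8 less than the first value).
Putting the parts together: (49 41) and then (64 56).

(49 41), (64 56)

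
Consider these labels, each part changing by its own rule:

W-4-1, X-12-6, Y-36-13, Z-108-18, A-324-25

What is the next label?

Letter goes W, X, Y, Z, A → B (letters move forward 1 place in the alphabet, wrapping Z→A).
For the second component, ×3 each step: 4, 12, 36, 108, 324 → 972.
Third component: alternating steps +5, +7, +5, +7, …; 1, 6, 13, 18, 25 → 30.
Putting it together: B-972-30.

B-972-30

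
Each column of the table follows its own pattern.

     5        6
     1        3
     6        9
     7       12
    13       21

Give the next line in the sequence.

First component: each term is the sum of the two before it; 5, 1, 6, 7, 13 → 20.
Second component: each term is the sum of the two before it, so 6, 3, 9, 12, 21 → 33.
Putting it together: 20  33.

20  33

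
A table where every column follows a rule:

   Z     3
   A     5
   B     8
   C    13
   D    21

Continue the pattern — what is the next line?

Letter: Z, A, B, C, D → E (letters move forward 1 place in the alphabet, wrapping Z→A).
Second component: 3, 5, 8, 13, 21 → 34 (each term is the sum of the two before it).
Combining the parts gives E  34.

E  34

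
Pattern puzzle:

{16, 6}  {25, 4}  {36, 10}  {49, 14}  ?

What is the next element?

{64, 24}

First value: perfect squares: 4², 5², 6², …, so 16, 25, 36, 49 → 64.
Second value: 6, 4, 10, 14 → 24 (each term is the sum of the two before it).
Putting it together: {64, 24}.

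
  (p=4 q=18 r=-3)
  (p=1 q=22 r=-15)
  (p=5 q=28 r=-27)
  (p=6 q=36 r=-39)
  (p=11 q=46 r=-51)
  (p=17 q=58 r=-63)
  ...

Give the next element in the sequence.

(p=28 q=72 r=-75)

P goes 4, 1, 5, 6, 11, 17 → 28 (each term is the sum of the two before it).
Q — differences are 4, 6, 8, … (increasing by 2 each time): 18, 22, 28, 36, 46, 58 → 72.
R — −12 each step: -3, -15, -27, -39, -51, -63 → -75.
So the next element is (p=28 q=72 r=-75).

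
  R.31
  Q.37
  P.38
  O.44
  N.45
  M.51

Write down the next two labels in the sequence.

For the letter, letters move back 1 place in the alphabet: R, Q, P, O, N, M → L → K.
Second component: alternating steps +6, +1, +6, +1, …; 31, 37, 38, 44, 45, 51 → 52 → 58.
Putting the parts together: L.52 and then K.58.

L.52 then K.58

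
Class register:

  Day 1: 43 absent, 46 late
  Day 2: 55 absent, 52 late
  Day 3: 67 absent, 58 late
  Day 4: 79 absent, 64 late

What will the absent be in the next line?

Absent: +12 each step; 43, 55, 67, 79 → 91.
For the late, +6 each step: 46, 52, 58, 64 → 70.

91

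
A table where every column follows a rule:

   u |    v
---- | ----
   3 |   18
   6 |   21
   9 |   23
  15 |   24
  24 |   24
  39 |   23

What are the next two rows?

Column u goes 3, 6, 9, 15, 24, 39 → 63 → 102 (each term is the sum of the two before it).
Column v goes 18, 21, 23, 24, 24, 23 → 21 → 18 (differences are 3, 2, 1, … (decreasing by 1 each time)).
So the next two rows are 63  21 and 102  18.

63  21; 102  18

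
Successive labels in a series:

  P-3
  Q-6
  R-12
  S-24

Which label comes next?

For the letter, letters move forward 1 place in the alphabet: P, Q, R, S → T.
Second component: ×2 each step; 3, 6, 12, 24 → 48.
Combining the parts gives T-48.

T-48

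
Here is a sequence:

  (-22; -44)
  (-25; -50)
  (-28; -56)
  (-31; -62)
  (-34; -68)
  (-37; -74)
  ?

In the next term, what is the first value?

First value: −3 each step, so -22, -25, -28, -31, -34, -37 → -40.
For the second value, always 2 × the first value: -44, -50, -56, -62, -68, -74 → -80.

-40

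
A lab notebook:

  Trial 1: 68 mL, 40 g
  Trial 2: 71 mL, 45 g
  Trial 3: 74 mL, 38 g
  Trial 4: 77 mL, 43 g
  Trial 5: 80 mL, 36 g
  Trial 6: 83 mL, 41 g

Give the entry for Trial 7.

ML: 68, 71, 74, 77, 80, 83 → 86 (+3 each step).
G: alternating steps +5, −7, +5, −7, …; 40, 45, 38, 43, 36, 41 → 34.
So the next record is 86 mL, 34 g.

86 mL, 34 g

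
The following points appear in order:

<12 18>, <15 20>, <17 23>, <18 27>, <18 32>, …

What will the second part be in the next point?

Second part goes 18, 20, 23, 27, 32 → 38 (differences are 2, 3, 4, … (increasing by 1 each time)).

38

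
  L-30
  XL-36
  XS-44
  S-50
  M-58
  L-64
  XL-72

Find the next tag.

Size: repeats L → XL → XS → S → M; L, XL, XS, S, M, L, XL → XS.
Second component goes 30, 36, 44, 50, 58, 64, 72 → 78 (alternating steps +6, +8, +6, +8, …).
Putting it together: XS-78.

XS-78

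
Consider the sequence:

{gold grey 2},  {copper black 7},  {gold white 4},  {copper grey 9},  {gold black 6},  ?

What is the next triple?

Metal — alternates gold ↔ copper: gold, copper, gold, copper, gold → copper.
Shade — repeats grey → black → white: grey, black, white, grey, black → white.
Third entry: 2, 7, 4, 9, 6 → 11 (alternating steps +5, −3, +5, −3, …).
So the next triple is {copper white 11}.

{copper white 11}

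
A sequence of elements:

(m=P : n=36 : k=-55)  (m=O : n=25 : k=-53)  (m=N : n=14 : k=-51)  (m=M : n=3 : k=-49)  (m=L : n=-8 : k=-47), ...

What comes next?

(m=K : n=-19 : k=-45)

M: P, O, N, M, L → K (letters move back 1 place in the alphabet).
N: −11 each step; 36, 25, 14, 3, -8 → -19.
K: -55, -53, -51, -49, -47 → -45 (+2 each step).
So the next element is (m=K : n=-19 : k=-45).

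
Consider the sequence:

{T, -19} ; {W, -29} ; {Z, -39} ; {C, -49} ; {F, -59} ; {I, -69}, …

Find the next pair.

Letter: T, W, Z, C, F, I → L (letters move forward 3 places in the alphabet, wrapping Z→A).
Second entry — −10 each step: -19, -29, -39, -49, -59, -69 → -79.
Combining the parts gives {L, -79}.

{L, -79}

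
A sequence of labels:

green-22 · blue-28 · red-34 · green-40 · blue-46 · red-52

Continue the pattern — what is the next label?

Colour goes green, blue, red, green, blue, red → green (repeats green → blue → red).
Second component: +6 each step; 22, 28, 34, 40, 46, 52 → 58.
So the next label is green-58.

green-58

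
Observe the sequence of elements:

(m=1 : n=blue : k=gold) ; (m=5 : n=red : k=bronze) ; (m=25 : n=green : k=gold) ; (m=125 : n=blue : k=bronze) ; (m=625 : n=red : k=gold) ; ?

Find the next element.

M: ×5 each step, so 1, 5, 25, 125, 625 → 3125.
N: repeats blue → red → green, so blue, red, green, blue, red → green.
For the k, alternates gold ↔ bronze: gold, bronze, gold, bronze, gold → bronze.
So the next element is (m=3125 : n=green : k=bronze).

(m=3125 : n=green : k=bronze)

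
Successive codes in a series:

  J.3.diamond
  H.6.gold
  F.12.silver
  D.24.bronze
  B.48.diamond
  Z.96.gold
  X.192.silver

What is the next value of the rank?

bronze

Rank: repeats diamond → gold → silver → bronze, so diamond, gold, silver, bronze, diamond, gold, silver → bronze.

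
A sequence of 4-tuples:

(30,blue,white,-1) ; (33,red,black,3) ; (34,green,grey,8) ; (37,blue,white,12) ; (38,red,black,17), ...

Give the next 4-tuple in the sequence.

First component — alternating steps +3, +1, +3, +1, …: 30, 33, 34, 37, 38 → 41.
Colour: blue, red, green, blue, red → green (repeats blue → red → green).
Shade — repeats white → black → grey: white, black, grey, white, black → grey.
Fourth component — alternating steps +4, +5, +4, +5, …: -1, 3, 8, 12, 17 → 21.
Combining the parts gives (41,green,grey,21).

(41,green,grey,21)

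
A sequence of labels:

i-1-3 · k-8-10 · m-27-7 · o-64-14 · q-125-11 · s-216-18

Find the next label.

u-343-15

Letter — letters move forward 2 places in the alphabet: i, k, m, o, q, s → u.
For the second component, perfect cubes: 1³, 2³, 3³, …: 1, 8, 27, 64, 125, 216 → 343.
Third component goes 3, 10, 7, 14, 11, 18 → 15 (alternating steps +7, −3, +7, −3, …).
So the next label is u-343-15.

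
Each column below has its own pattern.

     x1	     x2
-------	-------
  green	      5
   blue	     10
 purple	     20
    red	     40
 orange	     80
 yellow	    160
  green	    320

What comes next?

blue  640

Column x1: green, blue, purple, red, orange, yellow, green → blue (repeats green → blue → purple → red → orange → yellow).
Column x2 — ×2 each step: 5, 10, 20, 40, 80, 160, 320 → 640.
So the next row is blue  640.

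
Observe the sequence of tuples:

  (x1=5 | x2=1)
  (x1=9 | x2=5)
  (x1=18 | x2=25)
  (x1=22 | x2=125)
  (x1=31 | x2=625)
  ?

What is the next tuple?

X1 goes 5, 9, 18, 22, 31 → 35 (alternating steps +4, +9, +4, +9, …).
X2: ×5 each step, so 1, 5, 25, 125, 625 → 3125.
Putting it together: (x1=35 | x2=3125).

(x1=35 | x2=3125)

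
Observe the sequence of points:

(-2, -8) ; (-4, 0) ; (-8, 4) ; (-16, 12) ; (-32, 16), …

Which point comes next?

(-64, 24)

First coordinate — ×2 each step: -2, -4, -8, -16, -32 → -64.
Second coordinate — alternating steps +8, +4, +8, +4, …: -8, 0, 4, 12, 16 → 24.
Combining the parts gives (-64, 24).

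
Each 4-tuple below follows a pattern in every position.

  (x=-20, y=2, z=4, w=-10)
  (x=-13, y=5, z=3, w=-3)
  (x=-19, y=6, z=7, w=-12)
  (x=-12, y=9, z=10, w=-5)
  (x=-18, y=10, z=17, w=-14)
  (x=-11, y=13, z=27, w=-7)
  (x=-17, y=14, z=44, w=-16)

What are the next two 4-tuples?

(x=-10, y=17, z=71, w=-9), (x=-16, y=18, z=115, w=-18)

X: -20, -13, -19, -12, -18, -11, -17 → -10 → -16 (alternating steps +7, −6, +7, −6, …).
Y: alternating steps +3, +1, +3, +1, …, so 2, 5, 6, 9, 10, 13, 14 → 17 → 18.
Z: each term is the sum of the two before it, so 4, 3, 7, 10, 17, 27, 44 → 71 → 115.
W — alternating steps +7, −9, +7, −9, …: -10, -3, -12, -5, -14, -7, -16 → -9 → -18.
So the next two 4-tuples are (x=-10, y=17, z=71, w=-9) and (x=-16, y=18, z=115, w=-18).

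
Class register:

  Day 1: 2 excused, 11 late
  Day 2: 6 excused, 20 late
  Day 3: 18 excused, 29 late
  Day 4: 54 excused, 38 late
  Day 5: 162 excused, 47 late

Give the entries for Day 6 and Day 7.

Excused: ×3 each step, so 2, 6, 18, 54, 162 → 486 → 1458.
Late goes 11, 20, 29, 38, 47 → 56 → 65 (+9 each step).
So the next two rows are 486 excused, 56 late and 1458 excused, 65 late.

486 excused, 56 late; 1458 excused, 65 late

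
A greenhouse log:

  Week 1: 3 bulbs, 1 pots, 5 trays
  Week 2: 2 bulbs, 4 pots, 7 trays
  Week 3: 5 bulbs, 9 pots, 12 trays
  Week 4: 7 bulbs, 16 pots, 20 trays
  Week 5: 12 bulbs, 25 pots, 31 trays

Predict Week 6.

Bulbs goes 3, 2, 5, 7, 12 → 19 (each term is the sum of the two before it).
Pots: perfect squares: 1², 2², 3², …, so 1, 4, 9, 16, 25 → 36.
Trays goes 5, 7, 12, 20, 31 → 45 (differences are 2, 5, 8, … (increasing by 3 each time)).
So the next record is 19 bulbs, 36 pots, 45 trays.

19 bulbs, 36 pots, 45 trays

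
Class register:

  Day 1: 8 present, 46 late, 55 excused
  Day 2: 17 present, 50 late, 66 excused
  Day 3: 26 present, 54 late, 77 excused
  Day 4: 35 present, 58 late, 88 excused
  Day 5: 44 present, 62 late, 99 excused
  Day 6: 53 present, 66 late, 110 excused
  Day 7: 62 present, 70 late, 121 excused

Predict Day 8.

71 present, 74 late, 132 excused

Present: +9 each step; 8, 17, 26, 35, 44, 53, 62 → 71.
Late: 46, 50, 54, 58, 62, 66, 70 → 74 (+4 each step).
For the excused, +11 each step: 55, 66, 77, 88, 99, 110, 121 → 132.
Combining the parts gives 71 present, 74 late, 132 excused.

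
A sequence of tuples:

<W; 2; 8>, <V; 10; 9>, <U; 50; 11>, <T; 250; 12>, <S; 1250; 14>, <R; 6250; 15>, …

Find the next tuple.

<Q; 31250; 17>

Letter: W, V, U, T, S, R → Q (letters move back 1 place in the alphabet).
Second component: ×5 each step, so 2, 10, 50, 250, 1250, 6250 → 31250.
For the third component, alternating steps +1, +2, +1, +2, …: 8, 9, 11, 12, 14, 15 → 17.
Putting it together: <Q; 31250; 17>.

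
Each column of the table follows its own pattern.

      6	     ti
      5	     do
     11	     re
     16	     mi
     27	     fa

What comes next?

First component: 6, 5, 11, 16, 27 → 43 (each term is the sum of the two before it).
Note: runs through the solfège scale do→ti, so ti, do, re, mi, fa → sol.
Combining the parts gives 43  sol.

43  sol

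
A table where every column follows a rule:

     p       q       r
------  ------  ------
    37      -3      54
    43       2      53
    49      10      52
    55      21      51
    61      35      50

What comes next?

67  52  49

Column p: 37, 43, 49, 55, 61 → 67 (+6 each step).
Column q: differences are 5, 8, 11, … (increasing by 3 each time), so -3, 2, 10, 21, 35 → 52.
Column r goes 54, 53, 52, 51, 50 → 49 (−1 each step).
So the next line is 67  52  49.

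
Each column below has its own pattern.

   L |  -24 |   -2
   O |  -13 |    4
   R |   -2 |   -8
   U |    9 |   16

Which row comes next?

Letter goes L, O, R, U → X (letters move forward 3 places in the alphabet).
Second component — +11 each step: -24, -13, -2, 9 → 20.
Third component: ×(-2) each step; -2, 4, -8, 16 → -32.
So the next row is X  20  -32.

X  20  -32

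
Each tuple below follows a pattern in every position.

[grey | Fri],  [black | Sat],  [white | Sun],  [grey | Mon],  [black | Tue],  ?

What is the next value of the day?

Wed

Shade: grey, black, white, grey, black → white (repeats grey → black → white).
Day goes Fri, Sat, Sun, Mon, Tue → Wed (runs through the weekdays Mon→Sun).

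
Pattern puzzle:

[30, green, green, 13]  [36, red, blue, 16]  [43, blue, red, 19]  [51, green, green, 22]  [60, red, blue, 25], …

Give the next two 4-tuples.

[70, blue, red, 28], [81, green, green, 31]

First component goes 30, 36, 43, 51, 60 → 70 → 81 (differences are 6, 7, 8, … (increasing by 1 each time)).
For the first colour, repeats green → red → blue: green, red, blue, green, red → blue → green.
Second colour: repeats green → blue → red, so green, blue, red, green, blue → red → green.
For the fourth component, +3 each step: 13, 16, 19, 22, 25 → 28 → 31.
So the next two 4-tuples are [70, blue, red, 28] and [81, green, green, 31].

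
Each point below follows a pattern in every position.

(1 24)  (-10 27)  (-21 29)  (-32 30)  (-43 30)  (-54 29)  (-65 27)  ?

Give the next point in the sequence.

(-76 24)

First component: −11 each step; 1, -10, -21, -32, -43, -54, -65 → -76.
Second component goes 24, 27, 29, 30, 30, 29, 27 → 24 (differences are 3, 2, 1, … (decreasing by 1 each time)).
Putting it together: (-76 24).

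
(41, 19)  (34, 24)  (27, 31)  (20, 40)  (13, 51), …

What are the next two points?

(6, 64), (-1, 79)

For the first entry, −7 each step: 41, 34, 27, 20, 13 → 6 → -1.
Second entry — differences are 5, 7, 9, … (increasing by 2 each time): 19, 24, 31, 40, 51 → 64 → 79.
Putting the parts together: (6, 64) and then (-1, 79).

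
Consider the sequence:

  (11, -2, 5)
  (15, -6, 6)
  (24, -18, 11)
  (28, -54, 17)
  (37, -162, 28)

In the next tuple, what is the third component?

First component goes 11, 15, 24, 28, 37 → 41 (alternating steps +4, +9, +4, +9, …).
Second component goes -2, -6, -18, -54, -162 → -486 (×3 each step).
Third component: each term is the sum of the two before it; 5, 6, 11, 17, 28 → 45.

45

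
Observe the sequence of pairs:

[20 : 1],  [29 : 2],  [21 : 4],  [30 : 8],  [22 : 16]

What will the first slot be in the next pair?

31

First slot — alternating steps +9, −8, +9, −8, …: 20, 29, 21, 30, 22 → 31.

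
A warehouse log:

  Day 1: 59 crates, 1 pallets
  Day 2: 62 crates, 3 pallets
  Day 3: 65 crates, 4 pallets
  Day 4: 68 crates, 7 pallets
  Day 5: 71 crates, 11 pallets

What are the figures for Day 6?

74 crates, 18 pallets

Crates — +3 each step: 59, 62, 65, 68, 71 → 74.
Pallets: each term is the sum of the two before it; 1, 3, 4, 7, 11 → 18.
Combining the parts gives 74 crates, 18 pallets.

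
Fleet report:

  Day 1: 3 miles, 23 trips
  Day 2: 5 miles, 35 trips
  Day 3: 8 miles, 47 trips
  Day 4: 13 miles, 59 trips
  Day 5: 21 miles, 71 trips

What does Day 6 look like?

34 miles, 83 trips

Miles: 3, 5, 8, 13, 21 → 34 (each term is the sum of the two before it).
Trips: +12 each step, so 23, 35, 47, 59, 71 → 83.
Putting it together: 34 miles, 83 trips.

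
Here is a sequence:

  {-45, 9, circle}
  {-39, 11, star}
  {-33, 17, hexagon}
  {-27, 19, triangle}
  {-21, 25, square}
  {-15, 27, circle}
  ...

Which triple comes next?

{-9, 33, star}

First component goes -45, -39, -33, -27, -21, -15 → -9 (+6 each step).
For the second component, alternating steps +2, +6, +2, +6, …: 9, 11, 17, 19, 25, 27 → 33.
Shape: repeats circle → star → hexagon → triangle → square, so circle, star, hexagon, triangle, square, circle → star.
So the next triple is {-9, 33, star}.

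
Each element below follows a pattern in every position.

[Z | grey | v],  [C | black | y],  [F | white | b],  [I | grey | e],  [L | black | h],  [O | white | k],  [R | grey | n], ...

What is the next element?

[U | black | q]

First letter — letters move forward 3 places in the alphabet, wrapping Z→A: Z, C, F, I, L, O, R → U.
Shade — repeats grey → black → white: grey, black, white, grey, black, white, grey → black.
Second letter: letters move forward 3 places in the alphabet, wrapping Z→A, so v, y, b, e, h, k, n → q.
Putting it together: [U | black | q].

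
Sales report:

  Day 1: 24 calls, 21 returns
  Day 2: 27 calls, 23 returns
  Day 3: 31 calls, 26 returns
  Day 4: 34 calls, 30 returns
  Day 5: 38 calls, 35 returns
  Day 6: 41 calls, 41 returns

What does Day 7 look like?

Calls: alternating steps +3, +4, +3, +4, …; 24, 27, 31, 34, 38, 41 → 45.
For the returns, differences are 2, 3, 4, … (increasing by 1 each time): 21, 23, 26, 30, 35, 41 → 48.
So the next line is 45 calls, 48 returns.

45 calls, 48 returns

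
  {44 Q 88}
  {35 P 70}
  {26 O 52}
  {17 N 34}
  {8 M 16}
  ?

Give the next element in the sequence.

{-1 L -2}

First slot: −9 each step, so 44, 35, 26, 17, 8 → -1.
Letter: Q, P, O, N, M → L (letters move back 1 place in the alphabet).
Third slot — always 2 × the first slot: 88, 70, 52, 34, 16 → -2.
So the next element is {-1 L -2}.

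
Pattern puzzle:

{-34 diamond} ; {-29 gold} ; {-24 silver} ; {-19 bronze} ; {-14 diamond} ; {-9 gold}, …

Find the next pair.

{-4 silver}

For the first entry, +5 each step: -34, -29, -24, -19, -14, -9 → -4.
Rank — repeats diamond → gold → silver → bronze: diamond, gold, silver, bronze, diamond, gold → silver.
Combining the parts gives {-4 silver}.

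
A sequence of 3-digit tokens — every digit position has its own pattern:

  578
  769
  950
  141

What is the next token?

332

For the first digit, +2 each step, mod 10: 5, 7, 9, 1 → 3.
Second digit: 7, 6, 5, 4 → 3 (−1 each step, mod 10).
Third digit — +1 each step, mod 10: 8, 9, 0, 1 → 2.
Putting it together: 332.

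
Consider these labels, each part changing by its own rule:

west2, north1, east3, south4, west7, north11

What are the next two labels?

east18 then south29

Direction: repeats west → north → east → south; west, north, east, south, west, north → east → south.
Second component goes 2, 1, 3, 4, 7, 11 → 18 → 29 (each term is the sum of the two before it).
Putting the parts together: east18 and then south29.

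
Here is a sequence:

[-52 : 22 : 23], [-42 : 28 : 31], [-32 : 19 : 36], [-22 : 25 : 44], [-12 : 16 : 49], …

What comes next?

First entry: -52, -42, -32, -22, -12 → -2 (+10 each step).
Second entry: 22, 28, 19, 25, 16 → 22 (alternating steps +6, −9, +6, −9, …).
Third entry goes 23, 31, 36, 44, 49 → 57 (alternating steps +8, +5, +8, +5, …).
So the next triple is [-2 : 22 : 57].

[-2 : 22 : 57]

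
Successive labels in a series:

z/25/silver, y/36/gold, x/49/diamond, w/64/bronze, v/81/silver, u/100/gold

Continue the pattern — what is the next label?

t/121/diamond

Letter: letters move back 1 place in the alphabet; z, y, x, w, v, u → t.
Second component goes 25, 36, 49, 64, 81, 100 → 121 (perfect squares: 5², 6², 7², …).
Rank — repeats silver → gold → diamond → bronze: silver, gold, diamond, bronze, silver, gold → diamond.
Putting it together: t/121/diamond.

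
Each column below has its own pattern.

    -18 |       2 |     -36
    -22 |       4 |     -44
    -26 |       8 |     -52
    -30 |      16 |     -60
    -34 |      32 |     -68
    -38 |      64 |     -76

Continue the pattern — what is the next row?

First component: -18, -22, -26, -30, -34, -38 → -42 (−4 each step).
Second component: 2, 4, 8, 16, 32, 64 → 128 (×2 each step).
Third component — always 2 × the first component: -36, -44, -52, -60, -68, -76 → -84.
Putting it together: -42  128  -84.

-42  128  -84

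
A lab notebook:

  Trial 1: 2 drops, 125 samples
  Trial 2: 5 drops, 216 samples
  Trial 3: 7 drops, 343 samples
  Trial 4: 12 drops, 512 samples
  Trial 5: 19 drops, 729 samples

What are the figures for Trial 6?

Drops — each term is the sum of the two before it: 2, 5, 7, 12, 19 → 31.
Samples goes 125, 216, 343, 512, 729 → 1000 (perfect cubes: 5³, 6³, 7³, …).
Combining the parts gives 31 drops, 1000 samples.

31 drops, 1000 samples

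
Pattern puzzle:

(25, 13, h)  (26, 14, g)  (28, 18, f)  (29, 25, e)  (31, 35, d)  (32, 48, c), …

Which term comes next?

(34, 64, b)

First value — alternating steps +1, +2, +1, +2, …: 25, 26, 28, 29, 31, 32 → 34.
Second value goes 13, 14, 18, 25, 35, 48 → 64 (differences are 1, 4, 7, … (increasing by 3 each time)).
Letter: letters move back 1 place in the alphabet, so h, g, f, e, d, c → b.
Combining the parts gives (34, 64, b).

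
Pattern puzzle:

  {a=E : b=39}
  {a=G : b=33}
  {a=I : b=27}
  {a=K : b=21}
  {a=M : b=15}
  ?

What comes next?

A: E, G, I, K, M → O (letters move forward 2 places in the alphabet).
B: −6 each step; 39, 33, 27, 21, 15 → 9.
So the next element is {a=O : b=9}.

{a=O : b=9}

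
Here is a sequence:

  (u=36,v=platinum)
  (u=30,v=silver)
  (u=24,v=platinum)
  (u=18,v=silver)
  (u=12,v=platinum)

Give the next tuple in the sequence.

(u=6,v=silver)

U: −6 each step, so 36, 30, 24, 18, 12 → 6.
V: alternates platinum ↔ silver, so platinum, silver, platinum, silver, platinum → silver.
So the next tuple is (u=6,v=silver).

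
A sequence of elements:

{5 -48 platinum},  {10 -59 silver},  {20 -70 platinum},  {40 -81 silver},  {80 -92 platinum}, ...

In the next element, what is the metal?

Metal goes platinum, silver, platinum, silver, platinum → silver (alternates platinum ↔ silver).

silver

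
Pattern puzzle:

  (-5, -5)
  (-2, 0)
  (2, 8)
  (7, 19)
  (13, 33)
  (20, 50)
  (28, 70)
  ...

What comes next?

(37, 93)

First entry goes -5, -2, 2, 7, 13, 20, 28 → 37 (differences are 3, 4, 5, … (increasing by 1 each time)).
Second entry — differences are 5, 8, 11, … (increasing by 3 each time): -5, 0, 8, 19, 33, 50, 70 → 93.
Combining the parts gives (37, 93).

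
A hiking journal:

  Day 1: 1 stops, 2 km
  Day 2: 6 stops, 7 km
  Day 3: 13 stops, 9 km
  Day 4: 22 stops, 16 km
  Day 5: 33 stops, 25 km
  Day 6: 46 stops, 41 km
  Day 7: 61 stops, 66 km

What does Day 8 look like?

Stops: differences are 5, 7, 9, … (increasing by 2 each time), so 1, 6, 13, 22, 33, 46, 61 → 78.
Km goes 2, 7, 9, 16, 25, 41, 66 → 107 (each term is the sum of the two before it).
So the next line is 78 stops, 107 km.

78 stops, 107 km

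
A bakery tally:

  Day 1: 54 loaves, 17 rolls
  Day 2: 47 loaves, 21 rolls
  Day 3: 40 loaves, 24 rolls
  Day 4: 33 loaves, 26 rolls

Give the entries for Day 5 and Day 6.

26 loaves, 27 rolls; 19 loaves, 27 rolls

Loaves: −7 each step, so 54, 47, 40, 33 → 26 → 19.
Rolls: differences are 4, 3, 2, … (decreasing by 1 each time); 17, 21, 24, 26 → 27 → 27.
Putting the parts together: 26 loaves, 27 rolls and then 19 loaves, 27 rolls.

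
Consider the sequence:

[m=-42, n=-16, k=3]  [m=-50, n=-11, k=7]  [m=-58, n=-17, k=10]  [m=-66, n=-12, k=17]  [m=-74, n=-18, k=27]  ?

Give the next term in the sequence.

M goes -42, -50, -58, -66, -74 → -82 (−8 each step).
N: -16, -11, -17, -12, -18 → -13 (alternating steps +5, −6, +5, −6, …).
K: each term is the sum of the two before it; 3, 7, 10, 17, 27 → 44.
Putting it together: [m=-82, n=-13, k=44].

[m=-82, n=-13, k=44]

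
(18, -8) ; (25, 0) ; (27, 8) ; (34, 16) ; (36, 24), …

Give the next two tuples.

(43, 32), (45, 40)

First component: 18, 25, 27, 34, 36 → 43 → 45 (alternating steps +7, +2, +7, +2, …).
Second component: -8, 0, 8, 16, 24 → 32 → 40 (+8 each step).
So the next two tuples are (43, 32) and (45, 40).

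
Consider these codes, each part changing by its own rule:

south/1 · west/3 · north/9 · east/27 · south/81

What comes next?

Direction: south, west, north, east, south → west (repeats south → west → north → east).
Second component: 1, 3, 9, 27, 81 → 243 (×3 each step).
Putting it together: west/243.

west/243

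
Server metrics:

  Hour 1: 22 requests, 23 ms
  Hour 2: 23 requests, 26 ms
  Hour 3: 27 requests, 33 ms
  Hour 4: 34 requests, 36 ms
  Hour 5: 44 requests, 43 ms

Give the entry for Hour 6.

For the requests, differences are 1, 4, 7, … (increasing by 3 each time): 22, 23, 27, 34, 44 → 57.
Ms goes 23, 26, 33, 36, 43 → 46 (alternating steps +3, +7, +3, +7, …).
So the next record is 57 requests, 46 ms.

57 requests, 46 ms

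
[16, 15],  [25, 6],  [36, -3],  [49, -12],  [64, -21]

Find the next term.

[81, -30]

For the first component, perfect squares: 4², 5², 6², …: 16, 25, 36, 49, 64 → 81.
For the second component, −9 each step: 15, 6, -3, -12, -21 → -30.
So the next term is [81, -30].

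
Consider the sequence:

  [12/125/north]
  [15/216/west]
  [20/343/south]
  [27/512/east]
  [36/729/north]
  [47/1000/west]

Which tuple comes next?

[60/1331/south]

First value: differences are 3, 5, 7, … (increasing by 2 each time); 12, 15, 20, 27, 36, 47 → 60.
Second value — perfect cubes: 5³, 6³, 7³, …: 125, 216, 343, 512, 729, 1000 → 1331.
Direction: repeats north → west → south → east, so north, west, south, east, north, west → south.
So the next tuple is [60/1331/south].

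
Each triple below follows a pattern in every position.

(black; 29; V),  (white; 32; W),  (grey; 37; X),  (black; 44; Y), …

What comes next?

Shade goes black, white, grey, black → white (repeats black → white → grey).
Second coordinate — differences are 3, 5, 7, … (increasing by 2 each time): 29, 32, 37, 44 → 53.
Letter: V, W, X, Y → Z (letters move forward 1 place in the alphabet).
Putting it together: (white; 53; Z).

(white; 53; Z)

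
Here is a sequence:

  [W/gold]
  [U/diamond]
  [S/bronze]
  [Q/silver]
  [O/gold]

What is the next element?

Letter: W, U, S, Q, O → M (letters move back 2 places in the alphabet).
Rank goes gold, diamond, bronze, silver, gold → diamond (repeats gold → diamond → bronze → silver).
Putting it together: [M/diamond].

[M/diamond]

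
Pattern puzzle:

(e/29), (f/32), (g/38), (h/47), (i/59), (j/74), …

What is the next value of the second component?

Second component — differences are 3, 6, 9, … (increasing by 3 each time): 29, 32, 38, 47, 59, 74 → 92.

92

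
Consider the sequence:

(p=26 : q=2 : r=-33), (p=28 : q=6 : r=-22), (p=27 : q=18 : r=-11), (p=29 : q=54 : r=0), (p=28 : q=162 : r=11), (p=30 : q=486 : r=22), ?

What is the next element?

P: alternating steps +2, −1, +2, −1, …, so 26, 28, 27, 29, 28, 30 → 29.
For the q, ×3 each step: 2, 6, 18, 54, 162, 486 → 1458.
For the r, +11 each step: -33, -22, -11, 0, 11, 22 → 33.
Combining the parts gives (p=29 : q=1458 : r=33).

(p=29 : q=1458 : r=33)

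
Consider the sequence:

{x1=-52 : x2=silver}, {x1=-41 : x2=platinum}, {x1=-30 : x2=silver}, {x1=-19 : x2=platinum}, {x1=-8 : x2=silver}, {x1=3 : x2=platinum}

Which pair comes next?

For the x1, +11 each step: -52, -41, -30, -19, -8, 3 → 14.
X2: alternates silver ↔ platinum, so silver, platinum, silver, platinum, silver, platinum → silver.
Putting it together: {x1=14 : x2=silver}.

{x1=14 : x2=silver}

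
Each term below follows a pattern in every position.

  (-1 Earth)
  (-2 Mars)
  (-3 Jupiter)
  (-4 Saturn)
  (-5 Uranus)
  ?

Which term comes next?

(-6 Neptune)

First coordinate: -1, -2, -3, -4, -5 → -6 (−1 each step).
Planet: Earth, Mars, Jupiter, Saturn, Uranus → Neptune (runs through the planets Mercury→Neptune).
Combining the parts gives (-6 Neptune).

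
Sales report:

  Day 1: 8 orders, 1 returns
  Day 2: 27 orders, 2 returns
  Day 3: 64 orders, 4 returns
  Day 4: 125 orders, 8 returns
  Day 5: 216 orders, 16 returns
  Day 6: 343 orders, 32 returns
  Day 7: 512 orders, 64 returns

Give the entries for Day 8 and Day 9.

729 orders, 128 returns; 1000 orders, 256 returns

Orders goes 8, 27, 64, 125, 216, 343, 512 → 729 → 1000 (perfect cubes: 2³, 3³, 4³, …).
Returns — ×2 each step: 1, 2, 4, 8, 16, 32, 64 → 128 → 256.
Putting the parts together: 729 orders, 128 returns and then 1000 orders, 256 returns.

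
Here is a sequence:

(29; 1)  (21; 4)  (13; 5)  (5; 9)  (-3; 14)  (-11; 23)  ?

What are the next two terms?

First part goes 29, 21, 13, 5, -3, -11 → -19 → -27 (−8 each step).
Second part: each term is the sum of the two before it, so 1, 4, 5, 9, 14, 23 → 37 → 60.
So the next two terms are (-19; 37) and (-27; 60).

(-19; 37), (-27; 60)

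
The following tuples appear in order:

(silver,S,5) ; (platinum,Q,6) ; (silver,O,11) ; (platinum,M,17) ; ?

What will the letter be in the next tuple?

K

For the letter, letters move back 2 places in the alphabet: S, Q, O, M → K.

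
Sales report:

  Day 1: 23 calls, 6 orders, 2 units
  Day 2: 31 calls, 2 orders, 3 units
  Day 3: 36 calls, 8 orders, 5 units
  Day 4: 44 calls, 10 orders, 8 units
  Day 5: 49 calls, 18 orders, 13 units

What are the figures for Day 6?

57 calls, 28 orders, 21 units

Calls goes 23, 31, 36, 44, 49 → 57 (alternating steps +8, +5, +8, +5, …).
Orders — each term is the sum of the two before it: 6, 2, 8, 10, 18 → 28.
Units: each term is the sum of the two before it, so 2, 3, 5, 8, 13 → 21.
Combining the parts gives 57 calls, 28 orders, 21 units.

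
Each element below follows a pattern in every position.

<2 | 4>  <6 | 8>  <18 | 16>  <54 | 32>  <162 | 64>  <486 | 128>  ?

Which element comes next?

First slot: 2, 6, 18, 54, 162, 486 → 1458 (×3 each step).
For the second slot, ×2 each step: 4, 8, 16, 32, 64, 128 → 256.
Putting it together: <1458 | 256>.

<1458 | 256>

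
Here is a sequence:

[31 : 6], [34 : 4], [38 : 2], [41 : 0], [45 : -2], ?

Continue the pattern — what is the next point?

[48 : -4]

First value: 31, 34, 38, 41, 45 → 48 (alternating steps +3, +4, +3, +4, …).
Second value goes 6, 4, 2, 0, -2 → -4 (−2 each step).
Putting it together: [48 : -4].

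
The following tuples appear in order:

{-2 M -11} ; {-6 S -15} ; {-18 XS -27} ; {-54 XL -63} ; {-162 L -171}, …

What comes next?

{-486 M -495}

First entry goes -2, -6, -18, -54, -162 → -486 (×3 each step).
Size: runs backward through clothing sizes XS→XL; M, S, XS, XL, L → M.
Third entry goes -11, -15, -27, -63, -171 → -495 (always 9 less than the first entry).
So the next tuple is {-486 M -495}.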